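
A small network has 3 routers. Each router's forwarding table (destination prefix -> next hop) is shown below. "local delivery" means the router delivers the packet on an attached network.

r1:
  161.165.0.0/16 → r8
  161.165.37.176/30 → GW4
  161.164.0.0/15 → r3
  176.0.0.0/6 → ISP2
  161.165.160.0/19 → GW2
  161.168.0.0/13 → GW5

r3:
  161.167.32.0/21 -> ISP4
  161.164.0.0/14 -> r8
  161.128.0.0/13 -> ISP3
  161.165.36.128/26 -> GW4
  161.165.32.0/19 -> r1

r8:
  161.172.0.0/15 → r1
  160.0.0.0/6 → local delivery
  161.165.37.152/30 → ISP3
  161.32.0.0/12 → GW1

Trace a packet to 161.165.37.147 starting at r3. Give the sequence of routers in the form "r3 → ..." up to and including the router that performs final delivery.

At r3: longest match for 161.165.37.147 is 161.165.32.0/19 -> r1
At r1: longest match for 161.165.37.147 is 161.165.0.0/16 -> r8
At r8: longest match for 161.165.37.147 is 160.0.0.0/6 -> local delivery

r3 → r1 → r8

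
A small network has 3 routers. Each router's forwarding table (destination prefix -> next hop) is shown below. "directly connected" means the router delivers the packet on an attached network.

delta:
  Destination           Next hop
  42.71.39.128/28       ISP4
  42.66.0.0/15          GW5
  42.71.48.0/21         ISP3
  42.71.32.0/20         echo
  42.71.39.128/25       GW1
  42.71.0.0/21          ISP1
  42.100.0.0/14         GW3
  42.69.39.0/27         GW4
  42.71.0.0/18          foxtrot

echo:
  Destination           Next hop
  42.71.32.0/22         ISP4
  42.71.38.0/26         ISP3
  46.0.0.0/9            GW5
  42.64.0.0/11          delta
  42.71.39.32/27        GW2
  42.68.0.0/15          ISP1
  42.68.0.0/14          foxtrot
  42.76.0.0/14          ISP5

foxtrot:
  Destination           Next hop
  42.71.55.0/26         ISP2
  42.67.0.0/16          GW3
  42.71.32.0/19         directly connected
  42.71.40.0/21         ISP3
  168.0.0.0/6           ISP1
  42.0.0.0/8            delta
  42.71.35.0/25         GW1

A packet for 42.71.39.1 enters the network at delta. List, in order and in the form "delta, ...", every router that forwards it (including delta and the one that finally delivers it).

delta, echo, foxtrot

At delta: longest match for 42.71.39.1 is 42.71.32.0/20 -> echo
At echo: longest match for 42.71.39.1 is 42.68.0.0/14 -> foxtrot
At foxtrot: longest match for 42.71.39.1 is 42.71.32.0/19 -> directly connected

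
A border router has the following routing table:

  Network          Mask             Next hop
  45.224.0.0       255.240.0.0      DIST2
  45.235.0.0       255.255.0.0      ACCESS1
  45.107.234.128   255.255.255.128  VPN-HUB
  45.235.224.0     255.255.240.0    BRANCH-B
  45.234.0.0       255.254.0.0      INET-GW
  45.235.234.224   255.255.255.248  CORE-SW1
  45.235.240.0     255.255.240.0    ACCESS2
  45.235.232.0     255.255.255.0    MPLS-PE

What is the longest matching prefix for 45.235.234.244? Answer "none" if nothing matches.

Entries matching 45.235.234.244:
  45.224.0.0/12 (45.224.0.0 - 45.239.255.255)
  45.234.0.0/15 (45.234.0.0 - 45.235.255.255)
  45.235.0.0/16 (45.235.0.0 - 45.235.255.255)
  45.235.224.0/20 (45.235.224.0 - 45.235.239.255)
Most specific is 45.235.224.0/20.

45.235.224.0/20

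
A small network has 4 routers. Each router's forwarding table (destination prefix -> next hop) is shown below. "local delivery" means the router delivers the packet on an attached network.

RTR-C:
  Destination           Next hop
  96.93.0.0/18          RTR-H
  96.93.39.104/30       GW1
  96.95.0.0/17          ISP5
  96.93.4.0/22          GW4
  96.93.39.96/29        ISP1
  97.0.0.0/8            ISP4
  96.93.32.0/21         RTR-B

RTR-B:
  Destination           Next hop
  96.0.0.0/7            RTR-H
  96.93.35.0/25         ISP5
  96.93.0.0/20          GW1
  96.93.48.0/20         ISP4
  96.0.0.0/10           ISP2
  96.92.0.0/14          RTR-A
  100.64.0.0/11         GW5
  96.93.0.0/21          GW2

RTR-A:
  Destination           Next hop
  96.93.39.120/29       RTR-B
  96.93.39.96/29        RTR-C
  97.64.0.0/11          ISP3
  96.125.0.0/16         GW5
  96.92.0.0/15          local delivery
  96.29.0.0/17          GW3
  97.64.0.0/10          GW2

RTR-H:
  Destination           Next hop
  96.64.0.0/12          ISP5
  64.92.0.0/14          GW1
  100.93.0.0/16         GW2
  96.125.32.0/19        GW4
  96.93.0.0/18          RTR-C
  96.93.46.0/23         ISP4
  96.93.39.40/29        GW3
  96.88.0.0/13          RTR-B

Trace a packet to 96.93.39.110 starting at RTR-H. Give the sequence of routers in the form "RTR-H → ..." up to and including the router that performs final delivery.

RTR-H → RTR-C → RTR-B → RTR-A

At RTR-H: longest match for 96.93.39.110 is 96.93.0.0/18 -> RTR-C
At RTR-C: longest match for 96.93.39.110 is 96.93.32.0/21 -> RTR-B
At RTR-B: longest match for 96.93.39.110 is 96.92.0.0/14 -> RTR-A
At RTR-A: longest match for 96.93.39.110 is 96.92.0.0/15 -> local delivery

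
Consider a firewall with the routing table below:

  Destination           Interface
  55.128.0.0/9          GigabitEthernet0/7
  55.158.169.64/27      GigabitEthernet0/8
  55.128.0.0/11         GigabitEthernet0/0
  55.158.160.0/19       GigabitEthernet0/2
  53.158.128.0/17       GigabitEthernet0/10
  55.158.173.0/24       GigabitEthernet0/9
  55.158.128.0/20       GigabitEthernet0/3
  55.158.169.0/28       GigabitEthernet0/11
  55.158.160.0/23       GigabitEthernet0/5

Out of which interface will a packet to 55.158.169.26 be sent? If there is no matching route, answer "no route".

Routes whose prefix contains 55.158.169.26:
  55.128.0.0/9 (55.128.0.0 - 55.255.255.255) -> GigabitEthernet0/7
  55.128.0.0/11 (55.128.0.0 - 55.159.255.255) -> GigabitEthernet0/0
  55.158.160.0/19 (55.158.160.0 - 55.158.191.255) -> GigabitEthernet0/2
More-specific entries that do NOT match:
  55.158.169.0/28 (55.158.169.0 - 55.158.169.15) does not contain 55.158.169.26
  55.158.169.64/27 (55.158.169.64 - 55.158.169.95) does not contain 55.158.169.26
  55.158.173.0/24 (55.158.173.0 - 55.158.173.255) does not contain 55.158.169.26
  55.158.160.0/23 (55.158.160.0 - 55.158.161.255) does not contain 55.158.169.26
  55.158.128.0/20 (55.158.128.0 - 55.158.143.255) does not contain 55.158.169.26
Longest matching prefix is /19 -> interface GigabitEthernet0/2.

GigabitEthernet0/2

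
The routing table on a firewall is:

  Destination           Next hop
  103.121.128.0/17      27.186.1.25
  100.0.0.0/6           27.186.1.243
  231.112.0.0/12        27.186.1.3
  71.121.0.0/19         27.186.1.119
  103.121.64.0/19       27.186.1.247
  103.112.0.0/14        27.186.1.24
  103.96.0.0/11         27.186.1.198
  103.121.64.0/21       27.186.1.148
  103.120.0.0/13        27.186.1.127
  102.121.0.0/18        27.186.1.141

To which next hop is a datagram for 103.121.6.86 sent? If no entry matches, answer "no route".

Routes whose prefix contains 103.121.6.86:
  100.0.0.0/6 (100.0.0.0 - 103.255.255.255) -> 27.186.1.243
  103.96.0.0/11 (103.96.0.0 - 103.127.255.255) -> 27.186.1.198
  103.120.0.0/13 (103.120.0.0 - 103.127.255.255) -> 27.186.1.127
More-specific entries that do NOT match:
  103.121.64.0/21 (103.121.64.0 - 103.121.71.255) does not contain 103.121.6.86
  71.121.0.0/19 (71.121.0.0 - 71.121.31.255) does not contain 103.121.6.86
  103.121.64.0/19 (103.121.64.0 - 103.121.95.255) does not contain 103.121.6.86
  102.121.0.0/18 (102.121.0.0 - 102.121.63.255) does not contain 103.121.6.86
  103.121.128.0/17 (103.121.128.0 - 103.121.255.255) does not contain 103.121.6.86
  103.112.0.0/14 (103.112.0.0 - 103.115.255.255) does not contain 103.121.6.86
Longest matching prefix is /13 -> next hop 27.186.1.127.

27.186.1.127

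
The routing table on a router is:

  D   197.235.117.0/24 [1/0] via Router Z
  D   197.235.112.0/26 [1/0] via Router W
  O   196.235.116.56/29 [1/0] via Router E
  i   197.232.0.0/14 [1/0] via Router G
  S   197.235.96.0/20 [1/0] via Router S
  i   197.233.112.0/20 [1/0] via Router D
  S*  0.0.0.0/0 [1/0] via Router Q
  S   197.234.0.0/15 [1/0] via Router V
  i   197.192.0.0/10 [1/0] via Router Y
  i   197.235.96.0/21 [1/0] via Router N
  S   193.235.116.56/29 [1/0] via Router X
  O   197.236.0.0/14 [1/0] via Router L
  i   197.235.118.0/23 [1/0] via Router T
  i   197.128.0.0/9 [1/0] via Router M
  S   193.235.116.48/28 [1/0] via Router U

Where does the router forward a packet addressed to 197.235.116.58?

Router V

Routes whose prefix contains 197.235.116.58:
  0.0.0.0/0 (default, matches everything) -> Router Q
  197.128.0.0/9 (197.128.0.0 - 197.255.255.255) -> Router M
  197.192.0.0/10 (197.192.0.0 - 197.255.255.255) -> Router Y
  197.232.0.0/14 (197.232.0.0 - 197.235.255.255) -> Router G
  197.234.0.0/15 (197.234.0.0 - 197.235.255.255) -> Router V
More-specific entries that do NOT match:
  196.235.116.56/29 (196.235.116.56 - 196.235.116.63) does not contain 197.235.116.58
  193.235.116.56/29 (193.235.116.56 - 193.235.116.63) does not contain 197.235.116.58
  193.235.116.48/28 (193.235.116.48 - 193.235.116.63) does not contain 197.235.116.58
  197.235.112.0/26 (197.235.112.0 - 197.235.112.63) does not contain 197.235.116.58
  197.235.117.0/24 (197.235.117.0 - 197.235.117.255) does not contain 197.235.116.58
  197.235.118.0/23 (197.235.118.0 - 197.235.119.255) does not contain 197.235.116.58
  197.235.96.0/21 (197.235.96.0 - 197.235.103.255) does not contain 197.235.116.58
  197.235.96.0/20 (197.235.96.0 - 197.235.111.255) does not contain 197.235.116.58
  197.233.112.0/20 (197.233.112.0 - 197.233.127.255) does not contain 197.235.116.58
Longest matching prefix is /15 -> next hop Router V.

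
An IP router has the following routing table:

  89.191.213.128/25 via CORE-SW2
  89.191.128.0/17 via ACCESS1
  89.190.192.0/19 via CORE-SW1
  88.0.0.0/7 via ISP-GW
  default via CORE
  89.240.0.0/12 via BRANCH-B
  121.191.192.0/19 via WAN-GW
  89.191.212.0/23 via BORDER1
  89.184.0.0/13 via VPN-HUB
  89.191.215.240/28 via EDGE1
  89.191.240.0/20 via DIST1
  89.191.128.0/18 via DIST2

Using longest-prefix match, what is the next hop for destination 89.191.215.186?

Routes whose prefix contains 89.191.215.186:
  0.0.0.0/0 (default, matches everything) -> CORE
  88.0.0.0/7 (88.0.0.0 - 89.255.255.255) -> ISP-GW
  89.184.0.0/13 (89.184.0.0 - 89.191.255.255) -> VPN-HUB
  89.191.128.0/17 (89.191.128.0 - 89.191.255.255) -> ACCESS1
More-specific entries that do NOT match:
  89.191.215.240/28 (89.191.215.240 - 89.191.215.255) does not contain 89.191.215.186
  89.191.213.128/25 (89.191.213.128 - 89.191.213.255) does not contain 89.191.215.186
  89.191.212.0/23 (89.191.212.0 - 89.191.213.255) does not contain 89.191.215.186
  89.191.240.0/20 (89.191.240.0 - 89.191.255.255) does not contain 89.191.215.186
  89.190.192.0/19 (89.190.192.0 - 89.190.223.255) does not contain 89.191.215.186
  121.191.192.0/19 (121.191.192.0 - 121.191.223.255) does not contain 89.191.215.186
  89.191.128.0/18 (89.191.128.0 - 89.191.191.255) does not contain 89.191.215.186
Longest matching prefix is /17 -> next hop ACCESS1.

ACCESS1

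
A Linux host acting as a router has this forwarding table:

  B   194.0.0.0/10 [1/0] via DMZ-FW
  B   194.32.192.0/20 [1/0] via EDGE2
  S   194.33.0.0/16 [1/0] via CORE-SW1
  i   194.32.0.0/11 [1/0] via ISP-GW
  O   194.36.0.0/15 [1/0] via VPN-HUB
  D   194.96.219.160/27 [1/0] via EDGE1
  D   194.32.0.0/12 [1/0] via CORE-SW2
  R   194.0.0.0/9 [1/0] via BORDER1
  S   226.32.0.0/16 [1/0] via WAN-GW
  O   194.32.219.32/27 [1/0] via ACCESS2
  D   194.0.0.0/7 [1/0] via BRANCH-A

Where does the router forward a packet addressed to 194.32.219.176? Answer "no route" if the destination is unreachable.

Routes whose prefix contains 194.32.219.176:
  194.0.0.0/7 (194.0.0.0 - 195.255.255.255) -> BRANCH-A
  194.0.0.0/9 (194.0.0.0 - 194.127.255.255) -> BORDER1
  194.0.0.0/10 (194.0.0.0 - 194.63.255.255) -> DMZ-FW
  194.32.0.0/11 (194.32.0.0 - 194.63.255.255) -> ISP-GW
  194.32.0.0/12 (194.32.0.0 - 194.47.255.255) -> CORE-SW2
More-specific entries that do NOT match:
  194.96.219.160/27 (194.96.219.160 - 194.96.219.191) does not contain 194.32.219.176
  194.32.219.32/27 (194.32.219.32 - 194.32.219.63) does not contain 194.32.219.176
  194.32.192.0/20 (194.32.192.0 - 194.32.207.255) does not contain 194.32.219.176
  194.33.0.0/16 (194.33.0.0 - 194.33.255.255) does not contain 194.32.219.176
  226.32.0.0/16 (226.32.0.0 - 226.32.255.255) does not contain 194.32.219.176
  194.36.0.0/15 (194.36.0.0 - 194.37.255.255) does not contain 194.32.219.176
Longest matching prefix is /12 -> next hop CORE-SW2.

CORE-SW2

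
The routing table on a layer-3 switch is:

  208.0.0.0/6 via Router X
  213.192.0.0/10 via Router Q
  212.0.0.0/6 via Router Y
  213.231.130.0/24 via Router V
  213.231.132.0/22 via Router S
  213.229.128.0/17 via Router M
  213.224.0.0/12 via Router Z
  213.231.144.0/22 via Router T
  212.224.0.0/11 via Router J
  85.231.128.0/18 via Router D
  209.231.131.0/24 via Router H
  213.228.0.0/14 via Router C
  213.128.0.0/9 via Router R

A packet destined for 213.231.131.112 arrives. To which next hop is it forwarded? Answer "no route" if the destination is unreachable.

Router C

Routes whose prefix contains 213.231.131.112:
  212.0.0.0/6 (212.0.0.0 - 215.255.255.255) -> Router Y
  213.128.0.0/9 (213.128.0.0 - 213.255.255.255) -> Router R
  213.192.0.0/10 (213.192.0.0 - 213.255.255.255) -> Router Q
  213.224.0.0/12 (213.224.0.0 - 213.239.255.255) -> Router Z
  213.228.0.0/14 (213.228.0.0 - 213.231.255.255) -> Router C
More-specific entries that do NOT match:
  213.231.130.0/24 (213.231.130.0 - 213.231.130.255) does not contain 213.231.131.112
  209.231.131.0/24 (209.231.131.0 - 209.231.131.255) does not contain 213.231.131.112
  213.231.132.0/22 (213.231.132.0 - 213.231.135.255) does not contain 213.231.131.112
  213.231.144.0/22 (213.231.144.0 - 213.231.147.255) does not contain 213.231.131.112
  85.231.128.0/18 (85.231.128.0 - 85.231.191.255) does not contain 213.231.131.112
  213.229.128.0/17 (213.229.128.0 - 213.229.255.255) does not contain 213.231.131.112
Longest matching prefix is /14 -> next hop Router C.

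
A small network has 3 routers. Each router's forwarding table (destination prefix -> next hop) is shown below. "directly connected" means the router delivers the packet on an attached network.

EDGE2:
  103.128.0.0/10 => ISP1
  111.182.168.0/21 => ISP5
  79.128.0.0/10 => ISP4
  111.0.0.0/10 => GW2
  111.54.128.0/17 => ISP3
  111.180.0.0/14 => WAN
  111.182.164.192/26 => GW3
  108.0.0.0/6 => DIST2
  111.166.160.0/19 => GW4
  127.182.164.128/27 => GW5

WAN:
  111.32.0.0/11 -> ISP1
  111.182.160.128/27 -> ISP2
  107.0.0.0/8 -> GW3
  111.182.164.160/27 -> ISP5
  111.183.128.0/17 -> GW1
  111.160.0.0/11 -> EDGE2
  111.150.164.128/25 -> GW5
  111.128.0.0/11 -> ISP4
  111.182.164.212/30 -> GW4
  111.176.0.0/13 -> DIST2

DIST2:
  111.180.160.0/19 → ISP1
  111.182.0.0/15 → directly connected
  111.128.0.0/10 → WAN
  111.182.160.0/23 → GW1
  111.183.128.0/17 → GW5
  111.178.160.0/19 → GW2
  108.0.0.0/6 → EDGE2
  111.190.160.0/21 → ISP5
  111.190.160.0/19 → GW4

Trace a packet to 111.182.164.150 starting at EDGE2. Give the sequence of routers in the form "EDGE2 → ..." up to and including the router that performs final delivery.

EDGE2 → WAN → DIST2

At EDGE2: longest match for 111.182.164.150 is 111.180.0.0/14 -> WAN
At WAN: longest match for 111.182.164.150 is 111.176.0.0/13 -> DIST2
At DIST2: longest match for 111.182.164.150 is 111.182.0.0/15 -> directly connected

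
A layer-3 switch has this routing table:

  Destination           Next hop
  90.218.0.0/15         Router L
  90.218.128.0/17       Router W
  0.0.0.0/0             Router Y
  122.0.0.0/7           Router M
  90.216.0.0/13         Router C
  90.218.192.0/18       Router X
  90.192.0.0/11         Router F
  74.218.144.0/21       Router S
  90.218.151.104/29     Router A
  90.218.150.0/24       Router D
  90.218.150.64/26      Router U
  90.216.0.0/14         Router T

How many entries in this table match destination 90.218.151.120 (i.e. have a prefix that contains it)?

Prefixes containing 90.218.151.120:
  0.0.0.0/0 (default, matches everything)
  90.192.0.0/11 (90.192.0.0 - 90.223.255.255)
  90.216.0.0/13 (90.216.0.0 - 90.223.255.255)
  90.216.0.0/14 (90.216.0.0 - 90.219.255.255)
  90.218.0.0/15 (90.218.0.0 - 90.219.255.255)
  90.218.128.0/17 (90.218.128.0 - 90.218.255.255)
Total matching entries: 6.

6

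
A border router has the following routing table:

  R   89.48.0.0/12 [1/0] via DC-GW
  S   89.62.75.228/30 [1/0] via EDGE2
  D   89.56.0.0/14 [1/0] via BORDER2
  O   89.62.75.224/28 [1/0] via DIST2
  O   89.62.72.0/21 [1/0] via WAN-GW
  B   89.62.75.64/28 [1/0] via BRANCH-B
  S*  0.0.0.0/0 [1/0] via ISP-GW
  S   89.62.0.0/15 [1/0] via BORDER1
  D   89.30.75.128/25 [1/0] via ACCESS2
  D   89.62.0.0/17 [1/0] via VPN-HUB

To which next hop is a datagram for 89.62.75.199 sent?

Routes whose prefix contains 89.62.75.199:
  0.0.0.0/0 (default, matches everything) -> ISP-GW
  89.48.0.0/12 (89.48.0.0 - 89.63.255.255) -> DC-GW
  89.62.0.0/15 (89.62.0.0 - 89.63.255.255) -> BORDER1
  89.62.0.0/17 (89.62.0.0 - 89.62.127.255) -> VPN-HUB
  89.62.72.0/21 (89.62.72.0 - 89.62.79.255) -> WAN-GW
More-specific entries that do NOT match:
  89.62.75.228/30 (89.62.75.228 - 89.62.75.231) does not contain 89.62.75.199
  89.62.75.224/28 (89.62.75.224 - 89.62.75.239) does not contain 89.62.75.199
  89.62.75.64/28 (89.62.75.64 - 89.62.75.79) does not contain 89.62.75.199
  89.30.75.128/25 (89.30.75.128 - 89.30.75.255) does not contain 89.62.75.199
Longest matching prefix is /21 -> next hop WAN-GW.

WAN-GW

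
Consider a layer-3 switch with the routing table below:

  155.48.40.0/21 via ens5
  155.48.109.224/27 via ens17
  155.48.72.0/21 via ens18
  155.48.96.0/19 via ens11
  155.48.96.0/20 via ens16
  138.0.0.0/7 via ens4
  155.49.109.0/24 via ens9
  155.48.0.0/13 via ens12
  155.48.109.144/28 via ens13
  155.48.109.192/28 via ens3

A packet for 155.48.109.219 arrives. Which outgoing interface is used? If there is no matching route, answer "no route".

Routes whose prefix contains 155.48.109.219:
  155.48.0.0/13 (155.48.0.0 - 155.55.255.255) -> ens12
  155.48.96.0/19 (155.48.96.0 - 155.48.127.255) -> ens11
  155.48.96.0/20 (155.48.96.0 - 155.48.111.255) -> ens16
More-specific entries that do NOT match:
  155.48.109.144/28 (155.48.109.144 - 155.48.109.159) does not contain 155.48.109.219
  155.48.109.192/28 (155.48.109.192 - 155.48.109.207) does not contain 155.48.109.219
  155.48.109.224/27 (155.48.109.224 - 155.48.109.255) does not contain 155.48.109.219
  155.49.109.0/24 (155.49.109.0 - 155.49.109.255) does not contain 155.48.109.219
  155.48.40.0/21 (155.48.40.0 - 155.48.47.255) does not contain 155.48.109.219
  155.48.72.0/21 (155.48.72.0 - 155.48.79.255) does not contain 155.48.109.219
Longest matching prefix is /20 -> interface ens16.

ens16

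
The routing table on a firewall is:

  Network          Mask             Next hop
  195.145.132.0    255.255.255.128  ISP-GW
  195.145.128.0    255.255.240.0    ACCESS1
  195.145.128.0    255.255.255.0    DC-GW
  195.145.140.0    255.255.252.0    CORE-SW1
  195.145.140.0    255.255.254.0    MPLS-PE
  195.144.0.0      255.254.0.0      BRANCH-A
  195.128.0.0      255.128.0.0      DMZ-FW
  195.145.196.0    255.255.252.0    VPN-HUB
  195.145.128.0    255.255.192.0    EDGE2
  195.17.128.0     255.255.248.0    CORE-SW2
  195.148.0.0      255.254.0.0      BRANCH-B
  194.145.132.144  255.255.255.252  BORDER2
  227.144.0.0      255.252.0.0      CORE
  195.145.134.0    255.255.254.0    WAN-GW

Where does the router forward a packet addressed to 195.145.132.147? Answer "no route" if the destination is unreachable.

ACCESS1

Routes whose prefix contains 195.145.132.147:
  195.128.0.0/9 (195.128.0.0 - 195.255.255.255) -> DMZ-FW
  195.144.0.0/15 (195.144.0.0 - 195.145.255.255) -> BRANCH-A
  195.145.128.0/18 (195.145.128.0 - 195.145.191.255) -> EDGE2
  195.145.128.0/20 (195.145.128.0 - 195.145.143.255) -> ACCESS1
More-specific entries that do NOT match:
  194.145.132.144/30 (194.145.132.144 - 194.145.132.147) does not contain 195.145.132.147
  195.145.132.0/25 (195.145.132.0 - 195.145.132.127) does not contain 195.145.132.147
  195.145.128.0/24 (195.145.128.0 - 195.145.128.255) does not contain 195.145.132.147
  195.145.140.0/23 (195.145.140.0 - 195.145.141.255) does not contain 195.145.132.147
  195.145.134.0/23 (195.145.134.0 - 195.145.135.255) does not contain 195.145.132.147
  195.145.140.0/22 (195.145.140.0 - 195.145.143.255) does not contain 195.145.132.147
  195.145.196.0/22 (195.145.196.0 - 195.145.199.255) does not contain 195.145.132.147
  195.17.128.0/21 (195.17.128.0 - 195.17.135.255) does not contain 195.145.132.147
Longest matching prefix is /20 -> next hop ACCESS1.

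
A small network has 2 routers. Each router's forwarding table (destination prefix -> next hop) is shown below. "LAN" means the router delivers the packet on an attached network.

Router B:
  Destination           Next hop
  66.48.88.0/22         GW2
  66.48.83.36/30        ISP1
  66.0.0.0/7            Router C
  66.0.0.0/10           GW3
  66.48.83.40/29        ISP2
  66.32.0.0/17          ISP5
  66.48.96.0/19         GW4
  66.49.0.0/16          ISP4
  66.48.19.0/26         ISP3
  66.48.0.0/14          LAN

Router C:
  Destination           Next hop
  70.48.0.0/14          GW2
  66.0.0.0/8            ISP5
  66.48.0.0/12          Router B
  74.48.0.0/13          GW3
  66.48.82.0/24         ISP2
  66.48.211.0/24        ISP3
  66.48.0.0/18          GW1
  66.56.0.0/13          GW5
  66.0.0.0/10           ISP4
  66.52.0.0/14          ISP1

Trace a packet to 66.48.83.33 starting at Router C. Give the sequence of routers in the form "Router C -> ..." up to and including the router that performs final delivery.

At Router C: longest match for 66.48.83.33 is 66.48.0.0/12 -> Router B
At Router B: longest match for 66.48.83.33 is 66.48.0.0/14 -> LAN

Router C -> Router B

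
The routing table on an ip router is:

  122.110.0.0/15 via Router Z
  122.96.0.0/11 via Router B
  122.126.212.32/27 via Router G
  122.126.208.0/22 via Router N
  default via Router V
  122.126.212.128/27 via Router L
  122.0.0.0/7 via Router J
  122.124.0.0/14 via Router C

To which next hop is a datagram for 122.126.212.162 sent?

Routes whose prefix contains 122.126.212.162:
  0.0.0.0/0 (default, matches everything) -> Router V
  122.0.0.0/7 (122.0.0.0 - 123.255.255.255) -> Router J
  122.96.0.0/11 (122.96.0.0 - 122.127.255.255) -> Router B
  122.124.0.0/14 (122.124.0.0 - 122.127.255.255) -> Router C
More-specific entries that do NOT match:
  122.126.212.32/27 (122.126.212.32 - 122.126.212.63) does not contain 122.126.212.162
  122.126.212.128/27 (122.126.212.128 - 122.126.212.159) does not contain 122.126.212.162
  122.126.208.0/22 (122.126.208.0 - 122.126.211.255) does not contain 122.126.212.162
  122.110.0.0/15 (122.110.0.0 - 122.111.255.255) does not contain 122.126.212.162
Longest matching prefix is /14 -> next hop Router C.

Router C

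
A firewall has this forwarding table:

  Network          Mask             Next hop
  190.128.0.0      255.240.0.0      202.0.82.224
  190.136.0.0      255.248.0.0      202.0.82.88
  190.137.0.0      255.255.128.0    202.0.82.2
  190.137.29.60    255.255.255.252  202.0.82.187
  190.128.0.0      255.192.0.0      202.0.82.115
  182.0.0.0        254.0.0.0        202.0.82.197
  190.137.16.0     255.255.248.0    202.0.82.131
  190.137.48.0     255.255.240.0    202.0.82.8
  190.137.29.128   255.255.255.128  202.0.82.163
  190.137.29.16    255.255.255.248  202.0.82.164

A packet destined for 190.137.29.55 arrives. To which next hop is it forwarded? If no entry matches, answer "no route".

202.0.82.2

Routes whose prefix contains 190.137.29.55:
  190.128.0.0/10 (190.128.0.0 - 190.191.255.255) -> 202.0.82.115
  190.128.0.0/12 (190.128.0.0 - 190.143.255.255) -> 202.0.82.224
  190.136.0.0/13 (190.136.0.0 - 190.143.255.255) -> 202.0.82.88
  190.137.0.0/17 (190.137.0.0 - 190.137.127.255) -> 202.0.82.2
More-specific entries that do NOT match:
  190.137.29.60/30 (190.137.29.60 - 190.137.29.63) does not contain 190.137.29.55
  190.137.29.16/29 (190.137.29.16 - 190.137.29.23) does not contain 190.137.29.55
  190.137.29.128/25 (190.137.29.128 - 190.137.29.255) does not contain 190.137.29.55
  190.137.16.0/21 (190.137.16.0 - 190.137.23.255) does not contain 190.137.29.55
  190.137.48.0/20 (190.137.48.0 - 190.137.63.255) does not contain 190.137.29.55
Longest matching prefix is /17 -> next hop 202.0.82.2.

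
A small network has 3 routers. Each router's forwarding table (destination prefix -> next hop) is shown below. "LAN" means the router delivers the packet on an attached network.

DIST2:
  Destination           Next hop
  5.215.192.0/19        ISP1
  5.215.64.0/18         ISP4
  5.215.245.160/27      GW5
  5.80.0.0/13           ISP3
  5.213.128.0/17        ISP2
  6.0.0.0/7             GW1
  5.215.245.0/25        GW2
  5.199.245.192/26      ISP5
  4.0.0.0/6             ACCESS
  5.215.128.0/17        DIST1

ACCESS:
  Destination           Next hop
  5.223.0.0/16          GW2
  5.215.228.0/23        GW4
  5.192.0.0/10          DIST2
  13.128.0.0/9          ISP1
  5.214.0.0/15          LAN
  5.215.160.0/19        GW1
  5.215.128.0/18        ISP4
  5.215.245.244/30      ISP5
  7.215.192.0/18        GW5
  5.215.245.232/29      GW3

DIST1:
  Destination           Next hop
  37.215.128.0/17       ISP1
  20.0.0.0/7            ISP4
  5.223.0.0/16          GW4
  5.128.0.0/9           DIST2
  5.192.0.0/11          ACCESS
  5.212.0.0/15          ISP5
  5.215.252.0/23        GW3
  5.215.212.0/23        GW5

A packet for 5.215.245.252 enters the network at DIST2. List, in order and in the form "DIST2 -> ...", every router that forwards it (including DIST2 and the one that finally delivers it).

At DIST2: longest match for 5.215.245.252 is 5.215.128.0/17 -> DIST1
At DIST1: longest match for 5.215.245.252 is 5.192.0.0/11 -> ACCESS
At ACCESS: longest match for 5.215.245.252 is 5.214.0.0/15 -> LAN

DIST2 -> DIST1 -> ACCESS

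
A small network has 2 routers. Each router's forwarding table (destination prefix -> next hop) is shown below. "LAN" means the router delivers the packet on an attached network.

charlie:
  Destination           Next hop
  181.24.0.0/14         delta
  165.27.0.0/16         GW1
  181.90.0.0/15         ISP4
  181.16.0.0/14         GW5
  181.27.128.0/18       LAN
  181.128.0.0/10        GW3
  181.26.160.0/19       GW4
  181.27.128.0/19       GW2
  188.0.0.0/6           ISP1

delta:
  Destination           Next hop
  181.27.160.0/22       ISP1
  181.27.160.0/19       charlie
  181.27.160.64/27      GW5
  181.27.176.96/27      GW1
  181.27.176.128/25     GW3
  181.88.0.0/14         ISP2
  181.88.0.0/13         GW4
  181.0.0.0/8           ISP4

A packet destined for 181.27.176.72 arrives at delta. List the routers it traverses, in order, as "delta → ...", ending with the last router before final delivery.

delta → charlie

At delta: longest match for 181.27.176.72 is 181.27.160.0/19 -> charlie
At charlie: longest match for 181.27.176.72 is 181.27.128.0/18 -> LAN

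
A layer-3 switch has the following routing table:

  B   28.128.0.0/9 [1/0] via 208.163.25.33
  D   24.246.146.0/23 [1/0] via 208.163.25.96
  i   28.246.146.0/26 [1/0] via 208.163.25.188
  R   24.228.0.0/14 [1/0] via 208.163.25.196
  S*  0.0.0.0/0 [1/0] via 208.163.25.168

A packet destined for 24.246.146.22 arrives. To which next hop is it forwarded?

Routes whose prefix contains 24.246.146.22:
  0.0.0.0/0 (default, matches everything) -> 208.163.25.168
  24.246.146.0/23 (24.246.146.0 - 24.246.147.255) -> 208.163.25.96
More-specific entries that do NOT match:
  28.246.146.0/26 (28.246.146.0 - 28.246.146.63) does not contain 24.246.146.22
Longest matching prefix is /23 -> next hop 208.163.25.96.

208.163.25.96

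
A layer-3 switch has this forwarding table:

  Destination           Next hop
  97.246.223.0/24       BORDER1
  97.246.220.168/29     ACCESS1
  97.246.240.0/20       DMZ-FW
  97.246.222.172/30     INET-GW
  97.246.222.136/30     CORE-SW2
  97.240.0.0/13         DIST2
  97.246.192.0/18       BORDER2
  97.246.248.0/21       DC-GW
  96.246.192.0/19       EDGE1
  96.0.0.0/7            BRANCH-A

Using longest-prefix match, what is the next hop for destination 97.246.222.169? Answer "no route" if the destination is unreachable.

Routes whose prefix contains 97.246.222.169:
  96.0.0.0/7 (96.0.0.0 - 97.255.255.255) -> BRANCH-A
  97.240.0.0/13 (97.240.0.0 - 97.247.255.255) -> DIST2
  97.246.192.0/18 (97.246.192.0 - 97.246.255.255) -> BORDER2
More-specific entries that do NOT match:
  97.246.222.172/30 (97.246.222.172 - 97.246.222.175) does not contain 97.246.222.169
  97.246.222.136/30 (97.246.222.136 - 97.246.222.139) does not contain 97.246.222.169
  97.246.220.168/29 (97.246.220.168 - 97.246.220.175) does not contain 97.246.222.169
  97.246.223.0/24 (97.246.223.0 - 97.246.223.255) does not contain 97.246.222.169
  97.246.248.0/21 (97.246.248.0 - 97.246.255.255) does not contain 97.246.222.169
  97.246.240.0/20 (97.246.240.0 - 97.246.255.255) does not contain 97.246.222.169
  96.246.192.0/19 (96.246.192.0 - 96.246.223.255) does not contain 97.246.222.169
Longest matching prefix is /18 -> next hop BORDER2.

BORDER2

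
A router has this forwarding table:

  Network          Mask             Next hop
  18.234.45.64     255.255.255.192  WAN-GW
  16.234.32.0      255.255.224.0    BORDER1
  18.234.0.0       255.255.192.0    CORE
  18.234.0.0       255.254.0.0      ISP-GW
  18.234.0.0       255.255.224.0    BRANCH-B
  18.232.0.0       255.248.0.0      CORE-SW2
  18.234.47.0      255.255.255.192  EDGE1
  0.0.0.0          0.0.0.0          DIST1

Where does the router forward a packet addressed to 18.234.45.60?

Routes whose prefix contains 18.234.45.60:
  0.0.0.0/0 (default, matches everything) -> DIST1
  18.232.0.0/13 (18.232.0.0 - 18.239.255.255) -> CORE-SW2
  18.234.0.0/15 (18.234.0.0 - 18.235.255.255) -> ISP-GW
  18.234.0.0/18 (18.234.0.0 - 18.234.63.255) -> CORE
More-specific entries that do NOT match:
  18.234.45.64/26 (18.234.45.64 - 18.234.45.127) does not contain 18.234.45.60
  18.234.47.0/26 (18.234.47.0 - 18.234.47.63) does not contain 18.234.45.60
  16.234.32.0/19 (16.234.32.0 - 16.234.63.255) does not contain 18.234.45.60
  18.234.0.0/19 (18.234.0.0 - 18.234.31.255) does not contain 18.234.45.60
Longest matching prefix is /18 -> next hop CORE.

CORE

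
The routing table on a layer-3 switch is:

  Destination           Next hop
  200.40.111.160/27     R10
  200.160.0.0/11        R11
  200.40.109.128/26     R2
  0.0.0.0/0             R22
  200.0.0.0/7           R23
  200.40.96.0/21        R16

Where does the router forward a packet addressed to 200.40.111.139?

Routes whose prefix contains 200.40.111.139:
  0.0.0.0/0 (default, matches everything) -> R22
  200.0.0.0/7 (200.0.0.0 - 201.255.255.255) -> R23
More-specific entries that do NOT match:
  200.40.111.160/27 (200.40.111.160 - 200.40.111.191) does not contain 200.40.111.139
  200.40.109.128/26 (200.40.109.128 - 200.40.109.191) does not contain 200.40.111.139
  200.40.96.0/21 (200.40.96.0 - 200.40.103.255) does not contain 200.40.111.139
  200.160.0.0/11 (200.160.0.0 - 200.191.255.255) does not contain 200.40.111.139
Longest matching prefix is /7 -> next hop R23.

R23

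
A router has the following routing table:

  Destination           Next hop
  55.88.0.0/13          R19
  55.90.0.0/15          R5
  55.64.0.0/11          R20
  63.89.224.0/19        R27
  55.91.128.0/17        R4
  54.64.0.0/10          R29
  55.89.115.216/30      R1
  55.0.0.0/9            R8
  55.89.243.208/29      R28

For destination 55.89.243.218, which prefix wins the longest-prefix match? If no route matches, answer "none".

Entries matching 55.89.243.218:
  55.0.0.0/9 (55.0.0.0 - 55.127.255.255)
  55.64.0.0/11 (55.64.0.0 - 55.95.255.255)
  55.88.0.0/13 (55.88.0.0 - 55.95.255.255)
Most specific is 55.88.0.0/13.

55.88.0.0/13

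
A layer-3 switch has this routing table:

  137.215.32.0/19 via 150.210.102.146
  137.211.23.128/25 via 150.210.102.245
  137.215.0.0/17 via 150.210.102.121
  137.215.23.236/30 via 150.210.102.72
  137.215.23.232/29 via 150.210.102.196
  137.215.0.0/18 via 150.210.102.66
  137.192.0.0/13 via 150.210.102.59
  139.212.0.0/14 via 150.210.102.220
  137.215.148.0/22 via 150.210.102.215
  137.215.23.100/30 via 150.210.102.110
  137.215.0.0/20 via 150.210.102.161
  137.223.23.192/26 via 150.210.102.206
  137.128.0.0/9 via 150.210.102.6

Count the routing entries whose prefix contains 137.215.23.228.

Prefixes containing 137.215.23.228:
  137.128.0.0/9 (137.128.0.0 - 137.255.255.255)
  137.215.0.0/17 (137.215.0.0 - 137.215.127.255)
  137.215.0.0/18 (137.215.0.0 - 137.215.63.255)
Total matching entries: 3.

3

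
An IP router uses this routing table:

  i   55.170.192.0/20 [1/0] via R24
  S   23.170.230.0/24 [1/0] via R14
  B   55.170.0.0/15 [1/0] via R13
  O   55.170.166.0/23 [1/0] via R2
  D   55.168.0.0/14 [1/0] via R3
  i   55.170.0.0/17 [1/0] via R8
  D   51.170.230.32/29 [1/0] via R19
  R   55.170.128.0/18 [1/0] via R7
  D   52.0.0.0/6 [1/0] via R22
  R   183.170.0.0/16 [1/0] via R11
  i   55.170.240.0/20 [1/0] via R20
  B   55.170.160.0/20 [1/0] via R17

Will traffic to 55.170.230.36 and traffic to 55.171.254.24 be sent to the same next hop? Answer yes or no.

yes

55.170.230.36: longest match 55.170.0.0/15 -> R13
55.171.254.24: longest match 55.170.0.0/15 -> R13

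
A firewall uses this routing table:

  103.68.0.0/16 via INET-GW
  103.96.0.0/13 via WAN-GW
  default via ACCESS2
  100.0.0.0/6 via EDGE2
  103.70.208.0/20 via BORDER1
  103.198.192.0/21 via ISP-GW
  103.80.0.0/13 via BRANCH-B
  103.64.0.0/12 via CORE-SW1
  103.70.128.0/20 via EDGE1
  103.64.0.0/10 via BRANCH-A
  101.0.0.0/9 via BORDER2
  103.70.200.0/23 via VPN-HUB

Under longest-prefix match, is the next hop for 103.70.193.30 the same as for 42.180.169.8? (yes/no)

103.70.193.30: longest match 103.64.0.0/12 -> CORE-SW1
42.180.169.8: longest match 0.0.0.0/0 -> ACCESS2

no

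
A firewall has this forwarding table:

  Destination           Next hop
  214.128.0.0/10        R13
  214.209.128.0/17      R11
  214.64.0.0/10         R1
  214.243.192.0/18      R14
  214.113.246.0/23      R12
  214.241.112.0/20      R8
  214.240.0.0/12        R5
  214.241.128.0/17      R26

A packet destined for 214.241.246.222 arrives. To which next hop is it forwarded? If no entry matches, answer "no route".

Routes whose prefix contains 214.241.246.222:
  214.240.0.0/12 (214.240.0.0 - 214.255.255.255) -> R5
  214.241.128.0/17 (214.241.128.0 - 214.241.255.255) -> R26
More-specific entries that do NOT match:
  214.113.246.0/23 (214.113.246.0 - 214.113.247.255) does not contain 214.241.246.222
  214.241.112.0/20 (214.241.112.0 - 214.241.127.255) does not contain 214.241.246.222
  214.243.192.0/18 (214.243.192.0 - 214.243.255.255) does not contain 214.241.246.222
Longest matching prefix is /17 -> next hop R26.

R26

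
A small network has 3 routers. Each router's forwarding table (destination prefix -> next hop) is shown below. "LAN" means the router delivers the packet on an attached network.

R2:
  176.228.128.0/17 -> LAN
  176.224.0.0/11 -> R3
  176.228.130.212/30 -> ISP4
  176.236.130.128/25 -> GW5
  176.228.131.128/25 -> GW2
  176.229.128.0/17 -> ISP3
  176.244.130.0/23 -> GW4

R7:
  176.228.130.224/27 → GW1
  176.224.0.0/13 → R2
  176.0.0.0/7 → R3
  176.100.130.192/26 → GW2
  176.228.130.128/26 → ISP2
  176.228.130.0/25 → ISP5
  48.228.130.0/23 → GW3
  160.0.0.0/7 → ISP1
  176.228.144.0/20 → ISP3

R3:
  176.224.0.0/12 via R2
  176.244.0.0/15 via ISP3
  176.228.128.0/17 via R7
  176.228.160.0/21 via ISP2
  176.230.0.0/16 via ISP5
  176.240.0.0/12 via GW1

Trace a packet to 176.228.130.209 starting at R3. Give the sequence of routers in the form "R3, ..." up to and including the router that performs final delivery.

R3, R7, R2

At R3: longest match for 176.228.130.209 is 176.228.128.0/17 -> R7
At R7: longest match for 176.228.130.209 is 176.224.0.0/13 -> R2
At R2: longest match for 176.228.130.209 is 176.228.128.0/17 -> LAN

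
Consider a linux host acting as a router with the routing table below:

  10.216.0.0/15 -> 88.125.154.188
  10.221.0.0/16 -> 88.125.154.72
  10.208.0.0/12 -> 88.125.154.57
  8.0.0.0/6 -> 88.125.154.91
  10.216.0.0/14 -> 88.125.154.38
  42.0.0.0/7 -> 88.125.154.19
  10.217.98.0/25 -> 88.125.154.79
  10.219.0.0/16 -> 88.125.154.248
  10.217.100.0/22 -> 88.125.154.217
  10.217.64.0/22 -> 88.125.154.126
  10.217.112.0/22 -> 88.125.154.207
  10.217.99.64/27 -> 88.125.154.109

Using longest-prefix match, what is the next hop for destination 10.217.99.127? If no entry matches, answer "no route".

Routes whose prefix contains 10.217.99.127:
  8.0.0.0/6 (8.0.0.0 - 11.255.255.255) -> 88.125.154.91
  10.208.0.0/12 (10.208.0.0 - 10.223.255.255) -> 88.125.154.57
  10.216.0.0/14 (10.216.0.0 - 10.219.255.255) -> 88.125.154.38
  10.216.0.0/15 (10.216.0.0 - 10.217.255.255) -> 88.125.154.188
More-specific entries that do NOT match:
  10.217.99.64/27 (10.217.99.64 - 10.217.99.95) does not contain 10.217.99.127
  10.217.98.0/25 (10.217.98.0 - 10.217.98.127) does not contain 10.217.99.127
  10.217.100.0/22 (10.217.100.0 - 10.217.103.255) does not contain 10.217.99.127
  10.217.64.0/22 (10.217.64.0 - 10.217.67.255) does not contain 10.217.99.127
  10.217.112.0/22 (10.217.112.0 - 10.217.115.255) does not contain 10.217.99.127
  10.221.0.0/16 (10.221.0.0 - 10.221.255.255) does not contain 10.217.99.127
  10.219.0.0/16 (10.219.0.0 - 10.219.255.255) does not contain 10.217.99.127
Longest matching prefix is /15 -> next hop 88.125.154.188.

88.125.154.188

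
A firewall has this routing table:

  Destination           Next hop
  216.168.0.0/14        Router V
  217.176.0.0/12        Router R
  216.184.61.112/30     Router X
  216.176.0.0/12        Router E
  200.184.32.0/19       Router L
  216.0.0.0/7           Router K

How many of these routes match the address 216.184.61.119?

2

Prefixes containing 216.184.61.119:
  216.0.0.0/7 (216.0.0.0 - 217.255.255.255)
  216.176.0.0/12 (216.176.0.0 - 216.191.255.255)
Total matching entries: 2.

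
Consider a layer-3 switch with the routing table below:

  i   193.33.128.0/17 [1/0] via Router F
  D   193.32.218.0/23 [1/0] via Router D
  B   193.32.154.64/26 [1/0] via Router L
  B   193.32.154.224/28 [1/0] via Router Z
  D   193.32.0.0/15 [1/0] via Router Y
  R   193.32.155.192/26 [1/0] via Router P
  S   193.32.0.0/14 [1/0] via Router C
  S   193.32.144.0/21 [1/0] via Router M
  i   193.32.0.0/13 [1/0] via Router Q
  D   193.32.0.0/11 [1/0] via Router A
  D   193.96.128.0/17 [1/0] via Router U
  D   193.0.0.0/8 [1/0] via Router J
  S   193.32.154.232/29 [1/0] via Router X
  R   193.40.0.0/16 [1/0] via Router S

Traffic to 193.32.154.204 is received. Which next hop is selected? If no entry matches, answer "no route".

Routes whose prefix contains 193.32.154.204:
  193.0.0.0/8 (193.0.0.0 - 193.255.255.255) -> Router J
  193.32.0.0/11 (193.32.0.0 - 193.63.255.255) -> Router A
  193.32.0.0/13 (193.32.0.0 - 193.39.255.255) -> Router Q
  193.32.0.0/14 (193.32.0.0 - 193.35.255.255) -> Router C
  193.32.0.0/15 (193.32.0.0 - 193.33.255.255) -> Router Y
More-specific entries that do NOT match:
  193.32.154.232/29 (193.32.154.232 - 193.32.154.239) does not contain 193.32.154.204
  193.32.154.224/28 (193.32.154.224 - 193.32.154.239) does not contain 193.32.154.204
  193.32.154.64/26 (193.32.154.64 - 193.32.154.127) does not contain 193.32.154.204
  193.32.155.192/26 (193.32.155.192 - 193.32.155.255) does not contain 193.32.154.204
  193.32.218.0/23 (193.32.218.0 - 193.32.219.255) does not contain 193.32.154.204
  193.32.144.0/21 (193.32.144.0 - 193.32.151.255) does not contain 193.32.154.204
  193.33.128.0/17 (193.33.128.0 - 193.33.255.255) does not contain 193.32.154.204
  193.96.128.0/17 (193.96.128.0 - 193.96.255.255) does not contain 193.32.154.204
  193.40.0.0/16 (193.40.0.0 - 193.40.255.255) does not contain 193.32.154.204
Longest matching prefix is /15 -> next hop Router Y.

Router Y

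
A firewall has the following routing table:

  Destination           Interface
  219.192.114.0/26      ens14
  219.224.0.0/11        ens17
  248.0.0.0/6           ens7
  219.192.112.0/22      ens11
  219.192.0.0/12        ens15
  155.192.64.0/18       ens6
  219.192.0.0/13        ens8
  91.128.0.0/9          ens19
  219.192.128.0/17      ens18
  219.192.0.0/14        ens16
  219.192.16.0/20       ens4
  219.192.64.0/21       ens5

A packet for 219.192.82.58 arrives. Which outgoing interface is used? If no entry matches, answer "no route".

Routes whose prefix contains 219.192.82.58:
  219.192.0.0/12 (219.192.0.0 - 219.207.255.255) -> ens15
  219.192.0.0/13 (219.192.0.0 - 219.199.255.255) -> ens8
  219.192.0.0/14 (219.192.0.0 - 219.195.255.255) -> ens16
More-specific entries that do NOT match:
  219.192.114.0/26 (219.192.114.0 - 219.192.114.63) does not contain 219.192.82.58
  219.192.112.0/22 (219.192.112.0 - 219.192.115.255) does not contain 219.192.82.58
  219.192.64.0/21 (219.192.64.0 - 219.192.71.255) does not contain 219.192.82.58
  219.192.16.0/20 (219.192.16.0 - 219.192.31.255) does not contain 219.192.82.58
  155.192.64.0/18 (155.192.64.0 - 155.192.127.255) does not contain 219.192.82.58
  219.192.128.0/17 (219.192.128.0 - 219.192.255.255) does not contain 219.192.82.58
Longest matching prefix is /14 -> interface ens16.

ens16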